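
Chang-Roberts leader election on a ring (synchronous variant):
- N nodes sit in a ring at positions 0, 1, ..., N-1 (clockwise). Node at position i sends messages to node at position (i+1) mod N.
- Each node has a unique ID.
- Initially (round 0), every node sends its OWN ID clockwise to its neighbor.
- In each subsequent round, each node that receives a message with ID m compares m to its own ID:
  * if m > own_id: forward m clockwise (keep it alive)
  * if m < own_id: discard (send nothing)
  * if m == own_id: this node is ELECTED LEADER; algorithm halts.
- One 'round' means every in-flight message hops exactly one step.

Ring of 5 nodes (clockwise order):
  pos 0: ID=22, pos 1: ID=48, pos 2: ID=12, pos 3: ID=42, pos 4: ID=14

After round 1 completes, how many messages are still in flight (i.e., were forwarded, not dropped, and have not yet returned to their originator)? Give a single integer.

Round 1: pos1(id48) recv 22: drop; pos2(id12) recv 48: fwd; pos3(id42) recv 12: drop; pos4(id14) recv 42: fwd; pos0(id22) recv 14: drop
After round 1: 2 messages still in flight

Answer: 2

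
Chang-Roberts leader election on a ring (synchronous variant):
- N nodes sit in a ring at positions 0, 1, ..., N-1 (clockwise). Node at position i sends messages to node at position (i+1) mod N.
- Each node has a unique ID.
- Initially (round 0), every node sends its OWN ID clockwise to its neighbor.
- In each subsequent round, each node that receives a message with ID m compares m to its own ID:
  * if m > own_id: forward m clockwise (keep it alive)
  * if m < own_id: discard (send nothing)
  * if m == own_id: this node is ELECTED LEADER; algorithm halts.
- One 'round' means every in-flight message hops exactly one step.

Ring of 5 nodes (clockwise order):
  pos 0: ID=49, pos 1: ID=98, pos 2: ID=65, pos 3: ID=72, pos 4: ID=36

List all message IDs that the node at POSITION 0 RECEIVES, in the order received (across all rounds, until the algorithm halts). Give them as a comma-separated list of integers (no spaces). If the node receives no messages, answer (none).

Answer: 36,72,98

Derivation:
Round 1: pos1(id98) recv 49: drop; pos2(id65) recv 98: fwd; pos3(id72) recv 65: drop; pos4(id36) recv 72: fwd; pos0(id49) recv 36: drop
Round 2: pos3(id72) recv 98: fwd; pos0(id49) recv 72: fwd
Round 3: pos4(id36) recv 98: fwd; pos1(id98) recv 72: drop
Round 4: pos0(id49) recv 98: fwd
Round 5: pos1(id98) recv 98: ELECTED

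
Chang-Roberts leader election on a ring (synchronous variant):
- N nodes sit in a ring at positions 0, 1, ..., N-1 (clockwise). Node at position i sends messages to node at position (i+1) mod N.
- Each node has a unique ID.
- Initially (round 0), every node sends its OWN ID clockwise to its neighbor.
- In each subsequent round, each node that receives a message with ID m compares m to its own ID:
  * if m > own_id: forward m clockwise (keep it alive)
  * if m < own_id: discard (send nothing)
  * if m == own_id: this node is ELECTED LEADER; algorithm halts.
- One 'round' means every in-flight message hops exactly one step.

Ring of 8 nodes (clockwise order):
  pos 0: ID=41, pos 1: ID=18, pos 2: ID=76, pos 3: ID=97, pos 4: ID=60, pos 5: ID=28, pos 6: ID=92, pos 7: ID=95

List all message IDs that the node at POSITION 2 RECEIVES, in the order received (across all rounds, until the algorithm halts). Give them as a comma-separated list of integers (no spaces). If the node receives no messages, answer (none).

Answer: 18,41,95,97

Derivation:
Round 1: pos1(id18) recv 41: fwd; pos2(id76) recv 18: drop; pos3(id97) recv 76: drop; pos4(id60) recv 97: fwd; pos5(id28) recv 60: fwd; pos6(id92) recv 28: drop; pos7(id95) recv 92: drop; pos0(id41) recv 95: fwd
Round 2: pos2(id76) recv 41: drop; pos5(id28) recv 97: fwd; pos6(id92) recv 60: drop; pos1(id18) recv 95: fwd
Round 3: pos6(id92) recv 97: fwd; pos2(id76) recv 95: fwd
Round 4: pos7(id95) recv 97: fwd; pos3(id97) recv 95: drop
Round 5: pos0(id41) recv 97: fwd
Round 6: pos1(id18) recv 97: fwd
Round 7: pos2(id76) recv 97: fwd
Round 8: pos3(id97) recv 97: ELECTED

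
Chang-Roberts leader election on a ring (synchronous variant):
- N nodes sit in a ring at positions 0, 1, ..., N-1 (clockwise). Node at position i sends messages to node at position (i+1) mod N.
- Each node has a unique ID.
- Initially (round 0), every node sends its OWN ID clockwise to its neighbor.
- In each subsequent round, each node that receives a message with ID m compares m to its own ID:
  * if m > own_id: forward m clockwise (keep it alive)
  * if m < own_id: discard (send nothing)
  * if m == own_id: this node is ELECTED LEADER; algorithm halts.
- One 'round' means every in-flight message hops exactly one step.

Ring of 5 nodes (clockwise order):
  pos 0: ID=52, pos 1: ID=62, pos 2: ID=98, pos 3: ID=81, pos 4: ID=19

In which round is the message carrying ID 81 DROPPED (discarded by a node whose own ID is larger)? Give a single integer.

Answer: 4

Derivation:
Round 1: pos1(id62) recv 52: drop; pos2(id98) recv 62: drop; pos3(id81) recv 98: fwd; pos4(id19) recv 81: fwd; pos0(id52) recv 19: drop
Round 2: pos4(id19) recv 98: fwd; pos0(id52) recv 81: fwd
Round 3: pos0(id52) recv 98: fwd; pos1(id62) recv 81: fwd
Round 4: pos1(id62) recv 98: fwd; pos2(id98) recv 81: drop
Round 5: pos2(id98) recv 98: ELECTED
Message ID 81 originates at pos 3; dropped at pos 2 in round 4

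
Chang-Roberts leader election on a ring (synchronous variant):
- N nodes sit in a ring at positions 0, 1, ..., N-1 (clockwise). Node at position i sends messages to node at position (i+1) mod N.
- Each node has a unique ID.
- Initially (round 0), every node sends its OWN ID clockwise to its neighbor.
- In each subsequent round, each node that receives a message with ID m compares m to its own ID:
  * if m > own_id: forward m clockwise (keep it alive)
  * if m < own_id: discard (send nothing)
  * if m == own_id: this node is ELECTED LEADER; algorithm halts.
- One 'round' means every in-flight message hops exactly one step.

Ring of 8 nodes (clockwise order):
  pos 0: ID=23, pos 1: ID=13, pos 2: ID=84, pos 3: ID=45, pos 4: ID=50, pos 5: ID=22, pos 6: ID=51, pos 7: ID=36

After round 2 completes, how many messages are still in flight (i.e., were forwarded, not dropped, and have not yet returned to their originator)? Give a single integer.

Round 1: pos1(id13) recv 23: fwd; pos2(id84) recv 13: drop; pos3(id45) recv 84: fwd; pos4(id50) recv 45: drop; pos5(id22) recv 50: fwd; pos6(id51) recv 22: drop; pos7(id36) recv 51: fwd; pos0(id23) recv 36: fwd
Round 2: pos2(id84) recv 23: drop; pos4(id50) recv 84: fwd; pos6(id51) recv 50: drop; pos0(id23) recv 51: fwd; pos1(id13) recv 36: fwd
After round 2: 3 messages still in flight

Answer: 3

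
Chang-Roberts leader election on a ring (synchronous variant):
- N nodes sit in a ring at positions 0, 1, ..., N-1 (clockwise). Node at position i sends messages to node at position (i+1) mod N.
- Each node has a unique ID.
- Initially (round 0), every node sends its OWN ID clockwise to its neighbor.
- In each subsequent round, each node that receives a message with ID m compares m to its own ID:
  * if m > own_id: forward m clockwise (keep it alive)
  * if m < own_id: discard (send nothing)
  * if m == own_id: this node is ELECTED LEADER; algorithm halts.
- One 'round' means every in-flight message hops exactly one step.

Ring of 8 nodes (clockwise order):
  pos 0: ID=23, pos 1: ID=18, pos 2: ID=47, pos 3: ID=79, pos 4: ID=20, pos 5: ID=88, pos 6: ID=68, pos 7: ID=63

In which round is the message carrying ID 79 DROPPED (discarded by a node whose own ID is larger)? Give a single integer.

Round 1: pos1(id18) recv 23: fwd; pos2(id47) recv 18: drop; pos3(id79) recv 47: drop; pos4(id20) recv 79: fwd; pos5(id88) recv 20: drop; pos6(id68) recv 88: fwd; pos7(id63) recv 68: fwd; pos0(id23) recv 63: fwd
Round 2: pos2(id47) recv 23: drop; pos5(id88) recv 79: drop; pos7(id63) recv 88: fwd; pos0(id23) recv 68: fwd; pos1(id18) recv 63: fwd
Round 3: pos0(id23) recv 88: fwd; pos1(id18) recv 68: fwd; pos2(id47) recv 63: fwd
Round 4: pos1(id18) recv 88: fwd; pos2(id47) recv 68: fwd; pos3(id79) recv 63: drop
Round 5: pos2(id47) recv 88: fwd; pos3(id79) recv 68: drop
Round 6: pos3(id79) recv 88: fwd
Round 7: pos4(id20) recv 88: fwd
Round 8: pos5(id88) recv 88: ELECTED
Message ID 79 originates at pos 3; dropped at pos 5 in round 2

Answer: 2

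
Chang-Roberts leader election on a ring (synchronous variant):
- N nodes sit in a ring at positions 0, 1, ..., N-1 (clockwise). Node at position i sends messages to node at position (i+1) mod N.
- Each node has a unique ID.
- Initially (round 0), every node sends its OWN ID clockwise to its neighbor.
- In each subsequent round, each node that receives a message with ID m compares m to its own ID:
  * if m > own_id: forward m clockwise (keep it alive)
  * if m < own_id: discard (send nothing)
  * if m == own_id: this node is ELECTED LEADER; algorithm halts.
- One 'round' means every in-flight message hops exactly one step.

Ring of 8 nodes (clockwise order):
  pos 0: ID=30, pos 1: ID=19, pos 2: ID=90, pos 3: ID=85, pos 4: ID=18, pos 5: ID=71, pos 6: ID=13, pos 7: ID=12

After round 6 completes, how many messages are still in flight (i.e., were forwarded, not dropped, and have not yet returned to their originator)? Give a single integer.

Answer: 2

Derivation:
Round 1: pos1(id19) recv 30: fwd; pos2(id90) recv 19: drop; pos3(id85) recv 90: fwd; pos4(id18) recv 85: fwd; pos5(id71) recv 18: drop; pos6(id13) recv 71: fwd; pos7(id12) recv 13: fwd; pos0(id30) recv 12: drop
Round 2: pos2(id90) recv 30: drop; pos4(id18) recv 90: fwd; pos5(id71) recv 85: fwd; pos7(id12) recv 71: fwd; pos0(id30) recv 13: drop
Round 3: pos5(id71) recv 90: fwd; pos6(id13) recv 85: fwd; pos0(id30) recv 71: fwd
Round 4: pos6(id13) recv 90: fwd; pos7(id12) recv 85: fwd; pos1(id19) recv 71: fwd
Round 5: pos7(id12) recv 90: fwd; pos0(id30) recv 85: fwd; pos2(id90) recv 71: drop
Round 6: pos0(id30) recv 90: fwd; pos1(id19) recv 85: fwd
After round 6: 2 messages still in flight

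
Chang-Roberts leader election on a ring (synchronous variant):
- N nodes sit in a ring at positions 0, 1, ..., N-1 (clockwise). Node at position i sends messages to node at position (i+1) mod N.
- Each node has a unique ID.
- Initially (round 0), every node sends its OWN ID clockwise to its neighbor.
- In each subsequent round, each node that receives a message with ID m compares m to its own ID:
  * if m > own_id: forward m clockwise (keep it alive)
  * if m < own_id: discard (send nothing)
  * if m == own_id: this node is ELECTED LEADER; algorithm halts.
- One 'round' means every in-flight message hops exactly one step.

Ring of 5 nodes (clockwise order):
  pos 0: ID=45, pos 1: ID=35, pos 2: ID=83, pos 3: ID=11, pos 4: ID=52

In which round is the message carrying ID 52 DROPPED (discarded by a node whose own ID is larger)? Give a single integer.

Answer: 3

Derivation:
Round 1: pos1(id35) recv 45: fwd; pos2(id83) recv 35: drop; pos3(id11) recv 83: fwd; pos4(id52) recv 11: drop; pos0(id45) recv 52: fwd
Round 2: pos2(id83) recv 45: drop; pos4(id52) recv 83: fwd; pos1(id35) recv 52: fwd
Round 3: pos0(id45) recv 83: fwd; pos2(id83) recv 52: drop
Round 4: pos1(id35) recv 83: fwd
Round 5: pos2(id83) recv 83: ELECTED
Message ID 52 originates at pos 4; dropped at pos 2 in round 3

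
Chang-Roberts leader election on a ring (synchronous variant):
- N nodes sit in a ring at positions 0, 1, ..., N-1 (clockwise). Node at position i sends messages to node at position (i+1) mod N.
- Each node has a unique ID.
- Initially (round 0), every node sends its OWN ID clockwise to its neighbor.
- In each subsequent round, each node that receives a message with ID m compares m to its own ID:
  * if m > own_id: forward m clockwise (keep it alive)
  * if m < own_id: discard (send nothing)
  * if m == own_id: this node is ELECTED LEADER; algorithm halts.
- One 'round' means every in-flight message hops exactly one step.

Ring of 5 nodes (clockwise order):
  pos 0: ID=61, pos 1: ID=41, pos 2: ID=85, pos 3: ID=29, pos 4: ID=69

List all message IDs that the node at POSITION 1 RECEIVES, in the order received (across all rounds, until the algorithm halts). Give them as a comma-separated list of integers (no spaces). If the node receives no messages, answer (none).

Answer: 61,69,85

Derivation:
Round 1: pos1(id41) recv 61: fwd; pos2(id85) recv 41: drop; pos3(id29) recv 85: fwd; pos4(id69) recv 29: drop; pos0(id61) recv 69: fwd
Round 2: pos2(id85) recv 61: drop; pos4(id69) recv 85: fwd; pos1(id41) recv 69: fwd
Round 3: pos0(id61) recv 85: fwd; pos2(id85) recv 69: drop
Round 4: pos1(id41) recv 85: fwd
Round 5: pos2(id85) recv 85: ELECTED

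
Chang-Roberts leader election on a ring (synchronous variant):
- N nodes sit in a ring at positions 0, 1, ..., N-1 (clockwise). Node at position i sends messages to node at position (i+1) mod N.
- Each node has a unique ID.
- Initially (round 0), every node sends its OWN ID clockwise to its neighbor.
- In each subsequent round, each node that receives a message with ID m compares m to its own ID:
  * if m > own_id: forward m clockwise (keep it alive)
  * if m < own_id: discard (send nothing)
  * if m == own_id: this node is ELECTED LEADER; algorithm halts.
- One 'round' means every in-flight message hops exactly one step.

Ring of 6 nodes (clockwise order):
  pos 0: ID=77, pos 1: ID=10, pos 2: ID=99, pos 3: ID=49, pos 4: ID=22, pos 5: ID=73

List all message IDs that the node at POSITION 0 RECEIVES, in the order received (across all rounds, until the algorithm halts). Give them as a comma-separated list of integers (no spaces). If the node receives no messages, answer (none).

Answer: 73,99

Derivation:
Round 1: pos1(id10) recv 77: fwd; pos2(id99) recv 10: drop; pos3(id49) recv 99: fwd; pos4(id22) recv 49: fwd; pos5(id73) recv 22: drop; pos0(id77) recv 73: drop
Round 2: pos2(id99) recv 77: drop; pos4(id22) recv 99: fwd; pos5(id73) recv 49: drop
Round 3: pos5(id73) recv 99: fwd
Round 4: pos0(id77) recv 99: fwd
Round 5: pos1(id10) recv 99: fwd
Round 6: pos2(id99) recv 99: ELECTED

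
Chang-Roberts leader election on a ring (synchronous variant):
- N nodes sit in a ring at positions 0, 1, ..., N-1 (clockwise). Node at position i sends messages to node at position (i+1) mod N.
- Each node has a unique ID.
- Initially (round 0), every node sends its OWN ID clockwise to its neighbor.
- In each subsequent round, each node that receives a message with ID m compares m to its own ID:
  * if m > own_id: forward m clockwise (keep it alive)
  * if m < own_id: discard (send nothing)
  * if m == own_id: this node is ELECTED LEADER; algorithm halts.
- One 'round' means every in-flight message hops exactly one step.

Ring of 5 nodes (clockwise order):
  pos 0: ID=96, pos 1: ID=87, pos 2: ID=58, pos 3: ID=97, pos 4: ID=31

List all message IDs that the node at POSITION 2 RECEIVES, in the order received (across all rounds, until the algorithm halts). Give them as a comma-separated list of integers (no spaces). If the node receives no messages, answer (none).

Answer: 87,96,97

Derivation:
Round 1: pos1(id87) recv 96: fwd; pos2(id58) recv 87: fwd; pos3(id97) recv 58: drop; pos4(id31) recv 97: fwd; pos0(id96) recv 31: drop
Round 2: pos2(id58) recv 96: fwd; pos3(id97) recv 87: drop; pos0(id96) recv 97: fwd
Round 3: pos3(id97) recv 96: drop; pos1(id87) recv 97: fwd
Round 4: pos2(id58) recv 97: fwd
Round 5: pos3(id97) recv 97: ELECTED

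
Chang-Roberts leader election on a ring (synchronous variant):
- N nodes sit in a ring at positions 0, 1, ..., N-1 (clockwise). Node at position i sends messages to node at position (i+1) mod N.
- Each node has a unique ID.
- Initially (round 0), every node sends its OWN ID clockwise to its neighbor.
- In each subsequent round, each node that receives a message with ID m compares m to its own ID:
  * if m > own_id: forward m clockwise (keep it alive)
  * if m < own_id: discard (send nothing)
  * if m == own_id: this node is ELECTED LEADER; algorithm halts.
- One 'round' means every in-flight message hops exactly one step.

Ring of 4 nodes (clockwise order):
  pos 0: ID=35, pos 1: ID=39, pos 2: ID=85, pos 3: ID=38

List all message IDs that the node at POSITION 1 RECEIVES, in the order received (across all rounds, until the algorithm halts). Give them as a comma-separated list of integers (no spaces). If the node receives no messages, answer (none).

Answer: 35,38,85

Derivation:
Round 1: pos1(id39) recv 35: drop; pos2(id85) recv 39: drop; pos3(id38) recv 85: fwd; pos0(id35) recv 38: fwd
Round 2: pos0(id35) recv 85: fwd; pos1(id39) recv 38: drop
Round 3: pos1(id39) recv 85: fwd
Round 4: pos2(id85) recv 85: ELECTED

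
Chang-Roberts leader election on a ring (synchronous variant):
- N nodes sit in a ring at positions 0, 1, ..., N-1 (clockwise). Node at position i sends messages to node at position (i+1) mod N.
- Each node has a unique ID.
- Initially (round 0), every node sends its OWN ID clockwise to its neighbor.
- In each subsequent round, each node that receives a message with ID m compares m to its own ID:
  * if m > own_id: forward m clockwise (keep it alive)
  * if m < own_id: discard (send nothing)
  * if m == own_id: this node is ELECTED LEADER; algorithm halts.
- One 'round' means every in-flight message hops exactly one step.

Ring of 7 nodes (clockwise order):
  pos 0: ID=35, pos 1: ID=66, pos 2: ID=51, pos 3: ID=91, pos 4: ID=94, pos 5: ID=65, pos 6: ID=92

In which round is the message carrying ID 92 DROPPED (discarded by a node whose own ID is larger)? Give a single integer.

Answer: 5

Derivation:
Round 1: pos1(id66) recv 35: drop; pos2(id51) recv 66: fwd; pos3(id91) recv 51: drop; pos4(id94) recv 91: drop; pos5(id65) recv 94: fwd; pos6(id92) recv 65: drop; pos0(id35) recv 92: fwd
Round 2: pos3(id91) recv 66: drop; pos6(id92) recv 94: fwd; pos1(id66) recv 92: fwd
Round 3: pos0(id35) recv 94: fwd; pos2(id51) recv 92: fwd
Round 4: pos1(id66) recv 94: fwd; pos3(id91) recv 92: fwd
Round 5: pos2(id51) recv 94: fwd; pos4(id94) recv 92: drop
Round 6: pos3(id91) recv 94: fwd
Round 7: pos4(id94) recv 94: ELECTED
Message ID 92 originates at pos 6; dropped at pos 4 in round 5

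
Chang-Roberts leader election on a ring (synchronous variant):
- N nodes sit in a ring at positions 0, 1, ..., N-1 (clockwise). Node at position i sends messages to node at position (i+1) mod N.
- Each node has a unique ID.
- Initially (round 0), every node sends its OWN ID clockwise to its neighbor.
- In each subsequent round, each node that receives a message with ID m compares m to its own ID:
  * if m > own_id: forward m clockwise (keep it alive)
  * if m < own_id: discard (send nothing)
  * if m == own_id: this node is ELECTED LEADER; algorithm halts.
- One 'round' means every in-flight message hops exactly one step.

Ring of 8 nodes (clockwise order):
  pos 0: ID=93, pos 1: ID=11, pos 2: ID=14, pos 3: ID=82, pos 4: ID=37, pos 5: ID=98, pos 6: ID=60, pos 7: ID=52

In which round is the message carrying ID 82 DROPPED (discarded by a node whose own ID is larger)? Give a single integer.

Round 1: pos1(id11) recv 93: fwd; pos2(id14) recv 11: drop; pos3(id82) recv 14: drop; pos4(id37) recv 82: fwd; pos5(id98) recv 37: drop; pos6(id60) recv 98: fwd; pos7(id52) recv 60: fwd; pos0(id93) recv 52: drop
Round 2: pos2(id14) recv 93: fwd; pos5(id98) recv 82: drop; pos7(id52) recv 98: fwd; pos0(id93) recv 60: drop
Round 3: pos3(id82) recv 93: fwd; pos0(id93) recv 98: fwd
Round 4: pos4(id37) recv 93: fwd; pos1(id11) recv 98: fwd
Round 5: pos5(id98) recv 93: drop; pos2(id14) recv 98: fwd
Round 6: pos3(id82) recv 98: fwd
Round 7: pos4(id37) recv 98: fwd
Round 8: pos5(id98) recv 98: ELECTED
Message ID 82 originates at pos 3; dropped at pos 5 in round 2

Answer: 2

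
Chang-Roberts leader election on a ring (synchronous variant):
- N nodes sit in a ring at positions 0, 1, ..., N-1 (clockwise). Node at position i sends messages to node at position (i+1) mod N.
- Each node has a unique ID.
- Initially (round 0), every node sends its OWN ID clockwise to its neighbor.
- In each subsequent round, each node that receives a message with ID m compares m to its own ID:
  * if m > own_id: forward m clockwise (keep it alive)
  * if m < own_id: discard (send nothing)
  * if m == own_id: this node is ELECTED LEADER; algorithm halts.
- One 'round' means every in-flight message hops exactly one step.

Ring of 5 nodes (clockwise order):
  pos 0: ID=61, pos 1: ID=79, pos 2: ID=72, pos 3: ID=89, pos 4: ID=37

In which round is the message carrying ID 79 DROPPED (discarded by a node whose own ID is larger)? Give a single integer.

Answer: 2

Derivation:
Round 1: pos1(id79) recv 61: drop; pos2(id72) recv 79: fwd; pos3(id89) recv 72: drop; pos4(id37) recv 89: fwd; pos0(id61) recv 37: drop
Round 2: pos3(id89) recv 79: drop; pos0(id61) recv 89: fwd
Round 3: pos1(id79) recv 89: fwd
Round 4: pos2(id72) recv 89: fwd
Round 5: pos3(id89) recv 89: ELECTED
Message ID 79 originates at pos 1; dropped at pos 3 in round 2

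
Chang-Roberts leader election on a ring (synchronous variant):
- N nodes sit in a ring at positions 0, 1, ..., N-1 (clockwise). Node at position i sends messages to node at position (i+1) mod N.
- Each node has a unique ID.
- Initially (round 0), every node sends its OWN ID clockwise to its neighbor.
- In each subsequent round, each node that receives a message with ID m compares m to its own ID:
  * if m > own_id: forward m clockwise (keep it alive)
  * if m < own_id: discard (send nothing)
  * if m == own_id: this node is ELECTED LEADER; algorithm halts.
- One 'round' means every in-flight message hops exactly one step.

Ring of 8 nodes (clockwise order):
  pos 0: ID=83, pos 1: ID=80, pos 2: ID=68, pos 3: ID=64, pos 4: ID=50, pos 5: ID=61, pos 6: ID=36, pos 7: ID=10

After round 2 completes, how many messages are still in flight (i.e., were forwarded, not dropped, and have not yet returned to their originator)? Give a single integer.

Round 1: pos1(id80) recv 83: fwd; pos2(id68) recv 80: fwd; pos3(id64) recv 68: fwd; pos4(id50) recv 64: fwd; pos5(id61) recv 50: drop; pos6(id36) recv 61: fwd; pos7(id10) recv 36: fwd; pos0(id83) recv 10: drop
Round 2: pos2(id68) recv 83: fwd; pos3(id64) recv 80: fwd; pos4(id50) recv 68: fwd; pos5(id61) recv 64: fwd; pos7(id10) recv 61: fwd; pos0(id83) recv 36: drop
After round 2: 5 messages still in flight

Answer: 5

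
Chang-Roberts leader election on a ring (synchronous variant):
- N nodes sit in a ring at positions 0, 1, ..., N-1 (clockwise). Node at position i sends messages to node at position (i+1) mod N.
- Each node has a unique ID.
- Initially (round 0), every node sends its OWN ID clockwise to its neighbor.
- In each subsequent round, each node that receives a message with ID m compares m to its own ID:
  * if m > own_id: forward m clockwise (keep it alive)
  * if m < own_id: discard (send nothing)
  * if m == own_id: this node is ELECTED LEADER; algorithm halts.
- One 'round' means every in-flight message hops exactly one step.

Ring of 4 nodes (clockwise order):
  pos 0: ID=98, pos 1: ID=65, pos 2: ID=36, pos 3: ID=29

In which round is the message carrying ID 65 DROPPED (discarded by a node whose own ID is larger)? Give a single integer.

Round 1: pos1(id65) recv 98: fwd; pos2(id36) recv 65: fwd; pos3(id29) recv 36: fwd; pos0(id98) recv 29: drop
Round 2: pos2(id36) recv 98: fwd; pos3(id29) recv 65: fwd; pos0(id98) recv 36: drop
Round 3: pos3(id29) recv 98: fwd; pos0(id98) recv 65: drop
Round 4: pos0(id98) recv 98: ELECTED
Message ID 65 originates at pos 1; dropped at pos 0 in round 3

Answer: 3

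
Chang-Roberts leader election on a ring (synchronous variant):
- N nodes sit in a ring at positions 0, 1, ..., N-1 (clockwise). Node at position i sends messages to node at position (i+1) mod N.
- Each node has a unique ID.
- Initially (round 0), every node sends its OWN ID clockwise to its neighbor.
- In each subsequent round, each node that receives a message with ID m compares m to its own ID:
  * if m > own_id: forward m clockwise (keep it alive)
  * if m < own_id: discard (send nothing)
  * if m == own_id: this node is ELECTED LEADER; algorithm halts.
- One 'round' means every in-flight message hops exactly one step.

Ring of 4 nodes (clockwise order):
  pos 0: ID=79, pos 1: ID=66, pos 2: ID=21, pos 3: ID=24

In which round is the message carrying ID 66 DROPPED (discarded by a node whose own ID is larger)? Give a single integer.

Round 1: pos1(id66) recv 79: fwd; pos2(id21) recv 66: fwd; pos3(id24) recv 21: drop; pos0(id79) recv 24: drop
Round 2: pos2(id21) recv 79: fwd; pos3(id24) recv 66: fwd
Round 3: pos3(id24) recv 79: fwd; pos0(id79) recv 66: drop
Round 4: pos0(id79) recv 79: ELECTED
Message ID 66 originates at pos 1; dropped at pos 0 in round 3

Answer: 3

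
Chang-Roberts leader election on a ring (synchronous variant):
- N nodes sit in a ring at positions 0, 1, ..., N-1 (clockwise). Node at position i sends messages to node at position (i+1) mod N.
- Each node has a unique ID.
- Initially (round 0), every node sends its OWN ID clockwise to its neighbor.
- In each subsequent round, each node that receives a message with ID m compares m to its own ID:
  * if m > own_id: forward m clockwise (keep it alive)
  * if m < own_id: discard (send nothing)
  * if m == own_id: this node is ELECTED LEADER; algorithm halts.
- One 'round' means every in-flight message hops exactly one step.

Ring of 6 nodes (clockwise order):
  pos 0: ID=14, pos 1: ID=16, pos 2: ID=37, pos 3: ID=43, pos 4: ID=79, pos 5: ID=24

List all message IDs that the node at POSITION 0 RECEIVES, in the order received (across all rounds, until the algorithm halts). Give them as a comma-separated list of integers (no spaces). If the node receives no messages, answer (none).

Answer: 24,79

Derivation:
Round 1: pos1(id16) recv 14: drop; pos2(id37) recv 16: drop; pos3(id43) recv 37: drop; pos4(id79) recv 43: drop; pos5(id24) recv 79: fwd; pos0(id14) recv 24: fwd
Round 2: pos0(id14) recv 79: fwd; pos1(id16) recv 24: fwd
Round 3: pos1(id16) recv 79: fwd; pos2(id37) recv 24: drop
Round 4: pos2(id37) recv 79: fwd
Round 5: pos3(id43) recv 79: fwd
Round 6: pos4(id79) recv 79: ELECTED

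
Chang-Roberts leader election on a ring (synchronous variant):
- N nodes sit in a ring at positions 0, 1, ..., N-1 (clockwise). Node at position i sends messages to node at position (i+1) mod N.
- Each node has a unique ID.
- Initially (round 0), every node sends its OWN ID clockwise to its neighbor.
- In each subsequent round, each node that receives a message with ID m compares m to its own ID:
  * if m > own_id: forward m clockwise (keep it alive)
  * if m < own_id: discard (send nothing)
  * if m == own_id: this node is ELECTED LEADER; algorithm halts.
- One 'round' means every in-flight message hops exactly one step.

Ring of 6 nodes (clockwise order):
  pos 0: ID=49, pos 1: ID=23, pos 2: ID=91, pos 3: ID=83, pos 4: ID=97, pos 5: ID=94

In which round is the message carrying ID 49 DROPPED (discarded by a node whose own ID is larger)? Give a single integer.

Round 1: pos1(id23) recv 49: fwd; pos2(id91) recv 23: drop; pos3(id83) recv 91: fwd; pos4(id97) recv 83: drop; pos5(id94) recv 97: fwd; pos0(id49) recv 94: fwd
Round 2: pos2(id91) recv 49: drop; pos4(id97) recv 91: drop; pos0(id49) recv 97: fwd; pos1(id23) recv 94: fwd
Round 3: pos1(id23) recv 97: fwd; pos2(id91) recv 94: fwd
Round 4: pos2(id91) recv 97: fwd; pos3(id83) recv 94: fwd
Round 5: pos3(id83) recv 97: fwd; pos4(id97) recv 94: drop
Round 6: pos4(id97) recv 97: ELECTED
Message ID 49 originates at pos 0; dropped at pos 2 in round 2

Answer: 2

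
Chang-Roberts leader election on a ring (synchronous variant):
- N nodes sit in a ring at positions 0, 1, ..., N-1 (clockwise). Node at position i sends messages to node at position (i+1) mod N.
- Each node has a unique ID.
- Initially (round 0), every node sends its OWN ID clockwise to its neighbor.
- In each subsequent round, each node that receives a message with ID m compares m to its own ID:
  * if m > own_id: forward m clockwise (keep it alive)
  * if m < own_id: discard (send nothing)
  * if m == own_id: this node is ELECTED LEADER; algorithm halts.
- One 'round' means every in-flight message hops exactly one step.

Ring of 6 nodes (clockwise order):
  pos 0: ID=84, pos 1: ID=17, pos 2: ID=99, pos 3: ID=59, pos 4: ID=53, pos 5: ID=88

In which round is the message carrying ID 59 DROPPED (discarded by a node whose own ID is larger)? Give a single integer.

Round 1: pos1(id17) recv 84: fwd; pos2(id99) recv 17: drop; pos3(id59) recv 99: fwd; pos4(id53) recv 59: fwd; pos5(id88) recv 53: drop; pos0(id84) recv 88: fwd
Round 2: pos2(id99) recv 84: drop; pos4(id53) recv 99: fwd; pos5(id88) recv 59: drop; pos1(id17) recv 88: fwd
Round 3: pos5(id88) recv 99: fwd; pos2(id99) recv 88: drop
Round 4: pos0(id84) recv 99: fwd
Round 5: pos1(id17) recv 99: fwd
Round 6: pos2(id99) recv 99: ELECTED
Message ID 59 originates at pos 3; dropped at pos 5 in round 2

Answer: 2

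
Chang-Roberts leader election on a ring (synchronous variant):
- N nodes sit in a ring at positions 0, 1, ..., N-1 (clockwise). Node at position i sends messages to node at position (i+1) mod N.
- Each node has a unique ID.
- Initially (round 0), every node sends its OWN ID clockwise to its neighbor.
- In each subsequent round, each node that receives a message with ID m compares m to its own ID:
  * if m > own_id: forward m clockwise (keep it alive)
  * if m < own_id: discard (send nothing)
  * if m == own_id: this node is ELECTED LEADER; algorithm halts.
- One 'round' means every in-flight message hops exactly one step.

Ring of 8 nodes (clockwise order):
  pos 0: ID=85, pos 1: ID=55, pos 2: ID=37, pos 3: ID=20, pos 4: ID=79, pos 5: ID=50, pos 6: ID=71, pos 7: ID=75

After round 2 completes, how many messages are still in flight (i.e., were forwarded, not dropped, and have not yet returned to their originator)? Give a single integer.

Answer: 3

Derivation:
Round 1: pos1(id55) recv 85: fwd; pos2(id37) recv 55: fwd; pos3(id20) recv 37: fwd; pos4(id79) recv 20: drop; pos5(id50) recv 79: fwd; pos6(id71) recv 50: drop; pos7(id75) recv 71: drop; pos0(id85) recv 75: drop
Round 2: pos2(id37) recv 85: fwd; pos3(id20) recv 55: fwd; pos4(id79) recv 37: drop; pos6(id71) recv 79: fwd
After round 2: 3 messages still in flight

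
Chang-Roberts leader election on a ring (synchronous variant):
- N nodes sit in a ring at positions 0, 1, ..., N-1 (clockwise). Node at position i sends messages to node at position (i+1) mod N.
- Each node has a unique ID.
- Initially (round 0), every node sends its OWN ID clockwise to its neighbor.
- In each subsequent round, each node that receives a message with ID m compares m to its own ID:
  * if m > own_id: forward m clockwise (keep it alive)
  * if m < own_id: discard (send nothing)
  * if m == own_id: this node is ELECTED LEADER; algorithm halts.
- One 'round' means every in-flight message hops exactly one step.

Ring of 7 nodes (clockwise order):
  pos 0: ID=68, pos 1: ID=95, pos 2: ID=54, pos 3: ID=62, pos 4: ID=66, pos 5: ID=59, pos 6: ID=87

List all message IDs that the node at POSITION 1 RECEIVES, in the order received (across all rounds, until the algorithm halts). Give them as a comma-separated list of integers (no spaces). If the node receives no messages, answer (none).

Round 1: pos1(id95) recv 68: drop; pos2(id54) recv 95: fwd; pos3(id62) recv 54: drop; pos4(id66) recv 62: drop; pos5(id59) recv 66: fwd; pos6(id87) recv 59: drop; pos0(id68) recv 87: fwd
Round 2: pos3(id62) recv 95: fwd; pos6(id87) recv 66: drop; pos1(id95) recv 87: drop
Round 3: pos4(id66) recv 95: fwd
Round 4: pos5(id59) recv 95: fwd
Round 5: pos6(id87) recv 95: fwd
Round 6: pos0(id68) recv 95: fwd
Round 7: pos1(id95) recv 95: ELECTED

Answer: 68,87,95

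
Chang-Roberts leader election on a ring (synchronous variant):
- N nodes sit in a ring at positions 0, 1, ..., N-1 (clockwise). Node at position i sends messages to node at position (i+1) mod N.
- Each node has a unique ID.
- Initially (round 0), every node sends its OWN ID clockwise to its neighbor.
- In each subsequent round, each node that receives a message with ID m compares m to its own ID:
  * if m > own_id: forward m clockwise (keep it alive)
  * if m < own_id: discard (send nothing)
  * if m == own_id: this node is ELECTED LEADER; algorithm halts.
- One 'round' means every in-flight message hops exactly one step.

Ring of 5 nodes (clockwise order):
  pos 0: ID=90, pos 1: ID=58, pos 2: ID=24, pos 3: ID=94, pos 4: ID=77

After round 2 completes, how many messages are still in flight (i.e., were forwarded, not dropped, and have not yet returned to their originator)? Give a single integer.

Round 1: pos1(id58) recv 90: fwd; pos2(id24) recv 58: fwd; pos3(id94) recv 24: drop; pos4(id77) recv 94: fwd; pos0(id90) recv 77: drop
Round 2: pos2(id24) recv 90: fwd; pos3(id94) recv 58: drop; pos0(id90) recv 94: fwd
After round 2: 2 messages still in flight

Answer: 2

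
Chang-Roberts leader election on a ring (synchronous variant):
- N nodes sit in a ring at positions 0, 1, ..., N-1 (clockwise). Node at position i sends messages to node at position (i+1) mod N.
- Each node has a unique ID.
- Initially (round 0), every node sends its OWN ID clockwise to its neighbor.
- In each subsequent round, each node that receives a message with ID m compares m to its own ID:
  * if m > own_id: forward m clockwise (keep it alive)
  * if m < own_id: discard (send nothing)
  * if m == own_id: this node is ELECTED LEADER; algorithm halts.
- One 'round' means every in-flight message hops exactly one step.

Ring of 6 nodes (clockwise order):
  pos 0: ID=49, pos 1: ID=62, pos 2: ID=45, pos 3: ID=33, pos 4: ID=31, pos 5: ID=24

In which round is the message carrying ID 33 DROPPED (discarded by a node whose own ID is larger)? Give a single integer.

Round 1: pos1(id62) recv 49: drop; pos2(id45) recv 62: fwd; pos3(id33) recv 45: fwd; pos4(id31) recv 33: fwd; pos5(id24) recv 31: fwd; pos0(id49) recv 24: drop
Round 2: pos3(id33) recv 62: fwd; pos4(id31) recv 45: fwd; pos5(id24) recv 33: fwd; pos0(id49) recv 31: drop
Round 3: pos4(id31) recv 62: fwd; pos5(id24) recv 45: fwd; pos0(id49) recv 33: drop
Round 4: pos5(id24) recv 62: fwd; pos0(id49) recv 45: drop
Round 5: pos0(id49) recv 62: fwd
Round 6: pos1(id62) recv 62: ELECTED
Message ID 33 originates at pos 3; dropped at pos 0 in round 3

Answer: 3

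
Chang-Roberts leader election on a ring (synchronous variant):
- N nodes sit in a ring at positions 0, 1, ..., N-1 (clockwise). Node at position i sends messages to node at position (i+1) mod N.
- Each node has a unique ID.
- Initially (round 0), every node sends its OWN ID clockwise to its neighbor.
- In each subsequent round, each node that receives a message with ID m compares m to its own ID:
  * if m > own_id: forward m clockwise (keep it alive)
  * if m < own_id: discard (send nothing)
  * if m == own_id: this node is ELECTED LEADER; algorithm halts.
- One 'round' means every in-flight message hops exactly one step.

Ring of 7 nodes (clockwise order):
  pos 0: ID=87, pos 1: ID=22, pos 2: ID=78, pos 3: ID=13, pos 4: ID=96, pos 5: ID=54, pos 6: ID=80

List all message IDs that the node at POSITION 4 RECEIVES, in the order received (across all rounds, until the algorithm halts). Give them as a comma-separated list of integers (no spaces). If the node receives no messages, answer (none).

Round 1: pos1(id22) recv 87: fwd; pos2(id78) recv 22: drop; pos3(id13) recv 78: fwd; pos4(id96) recv 13: drop; pos5(id54) recv 96: fwd; pos6(id80) recv 54: drop; pos0(id87) recv 80: drop
Round 2: pos2(id78) recv 87: fwd; pos4(id96) recv 78: drop; pos6(id80) recv 96: fwd
Round 3: pos3(id13) recv 87: fwd; pos0(id87) recv 96: fwd
Round 4: pos4(id96) recv 87: drop; pos1(id22) recv 96: fwd
Round 5: pos2(id78) recv 96: fwd
Round 6: pos3(id13) recv 96: fwd
Round 7: pos4(id96) recv 96: ELECTED

Answer: 13,78,87,96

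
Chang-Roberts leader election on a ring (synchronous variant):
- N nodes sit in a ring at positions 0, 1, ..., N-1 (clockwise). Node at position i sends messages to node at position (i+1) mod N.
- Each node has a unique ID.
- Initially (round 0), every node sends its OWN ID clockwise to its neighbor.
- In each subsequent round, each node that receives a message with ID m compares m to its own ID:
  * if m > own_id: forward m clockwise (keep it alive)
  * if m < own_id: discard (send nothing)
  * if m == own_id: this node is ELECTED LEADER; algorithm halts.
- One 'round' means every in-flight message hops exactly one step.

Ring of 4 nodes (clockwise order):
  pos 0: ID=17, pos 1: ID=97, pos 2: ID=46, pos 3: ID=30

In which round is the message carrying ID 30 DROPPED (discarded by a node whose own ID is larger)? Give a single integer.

Answer: 2

Derivation:
Round 1: pos1(id97) recv 17: drop; pos2(id46) recv 97: fwd; pos3(id30) recv 46: fwd; pos0(id17) recv 30: fwd
Round 2: pos3(id30) recv 97: fwd; pos0(id17) recv 46: fwd; pos1(id97) recv 30: drop
Round 3: pos0(id17) recv 97: fwd; pos1(id97) recv 46: drop
Round 4: pos1(id97) recv 97: ELECTED
Message ID 30 originates at pos 3; dropped at pos 1 in round 2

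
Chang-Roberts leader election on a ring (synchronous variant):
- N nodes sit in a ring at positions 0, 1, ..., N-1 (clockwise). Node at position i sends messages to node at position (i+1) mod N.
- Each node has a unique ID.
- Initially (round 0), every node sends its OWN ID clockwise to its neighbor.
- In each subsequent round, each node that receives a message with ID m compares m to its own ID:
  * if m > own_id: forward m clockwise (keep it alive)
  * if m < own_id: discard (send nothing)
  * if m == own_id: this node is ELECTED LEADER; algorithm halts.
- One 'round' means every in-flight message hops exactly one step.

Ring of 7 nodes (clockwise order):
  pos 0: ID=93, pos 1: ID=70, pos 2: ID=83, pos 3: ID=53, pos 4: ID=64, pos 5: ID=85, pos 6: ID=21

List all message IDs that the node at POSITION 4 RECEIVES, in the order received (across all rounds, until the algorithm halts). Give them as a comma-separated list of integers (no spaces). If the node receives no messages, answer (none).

Answer: 53,83,93

Derivation:
Round 1: pos1(id70) recv 93: fwd; pos2(id83) recv 70: drop; pos3(id53) recv 83: fwd; pos4(id64) recv 53: drop; pos5(id85) recv 64: drop; pos6(id21) recv 85: fwd; pos0(id93) recv 21: drop
Round 2: pos2(id83) recv 93: fwd; pos4(id64) recv 83: fwd; pos0(id93) recv 85: drop
Round 3: pos3(id53) recv 93: fwd; pos5(id85) recv 83: drop
Round 4: pos4(id64) recv 93: fwd
Round 5: pos5(id85) recv 93: fwd
Round 6: pos6(id21) recv 93: fwd
Round 7: pos0(id93) recv 93: ELECTED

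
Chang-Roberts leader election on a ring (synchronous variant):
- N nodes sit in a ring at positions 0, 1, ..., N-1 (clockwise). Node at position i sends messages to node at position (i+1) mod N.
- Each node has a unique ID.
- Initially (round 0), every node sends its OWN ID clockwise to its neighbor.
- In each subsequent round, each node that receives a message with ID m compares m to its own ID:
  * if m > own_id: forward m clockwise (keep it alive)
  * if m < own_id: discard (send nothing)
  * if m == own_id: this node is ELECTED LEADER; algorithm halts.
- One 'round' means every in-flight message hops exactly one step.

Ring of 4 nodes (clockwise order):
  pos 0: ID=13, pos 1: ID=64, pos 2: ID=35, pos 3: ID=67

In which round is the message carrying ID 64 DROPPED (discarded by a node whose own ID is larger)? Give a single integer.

Answer: 2

Derivation:
Round 1: pos1(id64) recv 13: drop; pos2(id35) recv 64: fwd; pos3(id67) recv 35: drop; pos0(id13) recv 67: fwd
Round 2: pos3(id67) recv 64: drop; pos1(id64) recv 67: fwd
Round 3: pos2(id35) recv 67: fwd
Round 4: pos3(id67) recv 67: ELECTED
Message ID 64 originates at pos 1; dropped at pos 3 in round 2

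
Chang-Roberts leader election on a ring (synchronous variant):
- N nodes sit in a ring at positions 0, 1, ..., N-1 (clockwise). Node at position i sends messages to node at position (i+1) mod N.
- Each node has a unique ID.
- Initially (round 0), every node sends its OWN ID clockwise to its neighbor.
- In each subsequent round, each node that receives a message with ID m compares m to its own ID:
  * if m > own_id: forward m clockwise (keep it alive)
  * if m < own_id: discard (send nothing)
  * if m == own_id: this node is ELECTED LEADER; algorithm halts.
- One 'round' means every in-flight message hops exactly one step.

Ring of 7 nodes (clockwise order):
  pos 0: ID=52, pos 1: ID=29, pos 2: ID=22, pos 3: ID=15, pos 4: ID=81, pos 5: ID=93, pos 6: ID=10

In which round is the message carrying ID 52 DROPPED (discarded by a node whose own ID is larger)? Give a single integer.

Answer: 4

Derivation:
Round 1: pos1(id29) recv 52: fwd; pos2(id22) recv 29: fwd; pos3(id15) recv 22: fwd; pos4(id81) recv 15: drop; pos5(id93) recv 81: drop; pos6(id10) recv 93: fwd; pos0(id52) recv 10: drop
Round 2: pos2(id22) recv 52: fwd; pos3(id15) recv 29: fwd; pos4(id81) recv 22: drop; pos0(id52) recv 93: fwd
Round 3: pos3(id15) recv 52: fwd; pos4(id81) recv 29: drop; pos1(id29) recv 93: fwd
Round 4: pos4(id81) recv 52: drop; pos2(id22) recv 93: fwd
Round 5: pos3(id15) recv 93: fwd
Round 6: pos4(id81) recv 93: fwd
Round 7: pos5(id93) recv 93: ELECTED
Message ID 52 originates at pos 0; dropped at pos 4 in round 4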